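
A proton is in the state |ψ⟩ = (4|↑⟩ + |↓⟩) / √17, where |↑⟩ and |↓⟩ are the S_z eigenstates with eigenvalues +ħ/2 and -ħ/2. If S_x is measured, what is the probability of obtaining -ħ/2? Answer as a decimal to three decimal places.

|-x⟩ = (|↑⟩ - |↓⟩)/√2, so ⟨-x|ψ⟩ = (3) / (√2·√17).
P = |3|² / 34 = 9/34.

0.265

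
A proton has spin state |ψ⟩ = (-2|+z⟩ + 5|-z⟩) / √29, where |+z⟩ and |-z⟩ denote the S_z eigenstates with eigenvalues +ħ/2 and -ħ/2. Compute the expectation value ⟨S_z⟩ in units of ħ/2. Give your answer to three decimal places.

-0.724

⟨σ_z⟩ = |a|² - |b|² divided by |a|²+|b|², with a, b the |+z⟩, |-z⟩ amplitudes.
= (4 - 25)/29 = -21/29.
⟨S_z⟩ = (ħ/2)·⟨σ_z⟩.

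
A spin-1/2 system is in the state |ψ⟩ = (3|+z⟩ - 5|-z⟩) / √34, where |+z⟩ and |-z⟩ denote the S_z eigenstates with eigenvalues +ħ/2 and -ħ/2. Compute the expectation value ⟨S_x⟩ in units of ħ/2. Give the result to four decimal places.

-0.8824

⟨σ_x⟩ = 2 Re(a* b)/(|a|²+|b|²) with a = 3, b = -5.
a* b = -15, so ⟨σ_x⟩ = -30/34.
⟨S_x⟩ = (ħ/2)·⟨σ_x⟩.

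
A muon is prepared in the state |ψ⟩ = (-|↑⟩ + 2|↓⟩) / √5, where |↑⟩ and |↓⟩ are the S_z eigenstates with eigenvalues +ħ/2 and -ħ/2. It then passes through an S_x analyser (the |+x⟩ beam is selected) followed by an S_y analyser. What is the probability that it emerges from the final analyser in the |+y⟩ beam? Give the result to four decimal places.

First analyser (S_x): P(|+x⟩) = |⟨+x|ψ⟩|² = 1/10.
After stage 1 the state is |+x⟩; P(|+y⟩) = |⟨+y|+x⟩|² = 1/2.
Joint probability = 1/10 × 1/2 = 0.0500.

0.0500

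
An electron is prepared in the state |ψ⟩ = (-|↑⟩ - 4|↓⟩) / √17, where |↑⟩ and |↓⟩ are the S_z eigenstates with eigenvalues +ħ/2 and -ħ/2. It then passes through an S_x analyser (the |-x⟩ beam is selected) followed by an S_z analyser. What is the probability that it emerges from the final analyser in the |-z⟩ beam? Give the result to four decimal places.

First analyser (S_x): P(|-x⟩) = |⟨-x|ψ⟩|² = 9/34.
After stage 1 the state is |-x⟩; P(|-z⟩) = |⟨-z|-x⟩|² = 1/2.
Joint probability = 9/34 × 1/2 = 0.1324.

0.1324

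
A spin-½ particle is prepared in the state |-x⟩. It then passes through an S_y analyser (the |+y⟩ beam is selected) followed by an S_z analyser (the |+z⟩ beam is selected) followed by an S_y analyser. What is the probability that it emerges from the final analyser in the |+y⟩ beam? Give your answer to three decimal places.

First analyser (S_y): from |-x⟩, P(|+y⟩) = 1/2.
After stage 1 the state is |+y⟩; P(|+z⟩) = |⟨+z|+y⟩|² = 1/2.
After stage 2 the state is |+z⟩; P(|+y⟩) = |⟨+y|+z⟩|² = 1/2.
Joint probability = 1/2 × 1/2 × 1/2 = 0.125.

0.125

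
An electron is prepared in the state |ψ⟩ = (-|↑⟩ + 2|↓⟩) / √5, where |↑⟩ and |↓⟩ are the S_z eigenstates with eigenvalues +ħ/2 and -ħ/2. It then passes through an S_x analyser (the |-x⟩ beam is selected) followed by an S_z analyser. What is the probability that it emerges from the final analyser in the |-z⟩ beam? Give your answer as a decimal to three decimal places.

0.450

First analyser (S_x): P(|-x⟩) = |⟨-x|ψ⟩|² = 9/10.
After stage 1 the state is |-x⟩; P(|-z⟩) = |⟨-z|-x⟩|² = 1/2.
Joint probability = 9/10 × 1/2 = 0.450.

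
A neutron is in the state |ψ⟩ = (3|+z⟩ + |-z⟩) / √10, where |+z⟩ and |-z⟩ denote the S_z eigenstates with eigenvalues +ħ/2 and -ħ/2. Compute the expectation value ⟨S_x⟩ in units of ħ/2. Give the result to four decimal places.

0.6000

⟨σ_x⟩ = 2 Re(a* b)/(|a|²+|b|²) with a = 3, b = 1.
a* b = 3, so ⟨σ_x⟩ = 6/10.
⟨S_x⟩ = (ħ/2)·⟨σ_x⟩.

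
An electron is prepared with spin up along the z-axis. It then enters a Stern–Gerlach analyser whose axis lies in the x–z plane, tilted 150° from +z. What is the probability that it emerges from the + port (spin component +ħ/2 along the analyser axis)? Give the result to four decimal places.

For spin-½, the probability of finding spin-up along an axis at angle θ to the initial spin direction is cos²(θ/2); spin-down is sin²(θ/2).
θ = 150°, so P = cos²(75°) ≈ 0.0670.

0.0670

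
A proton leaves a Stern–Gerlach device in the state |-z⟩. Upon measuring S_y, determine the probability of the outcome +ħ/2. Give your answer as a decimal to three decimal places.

In the S_z basis, |-z⟩ = |↓⟩ and |+y⟩ = (|↑⟩ + i|↓⟩)/√2.
|⟨+y|-z⟩|² = 1/2.

0.500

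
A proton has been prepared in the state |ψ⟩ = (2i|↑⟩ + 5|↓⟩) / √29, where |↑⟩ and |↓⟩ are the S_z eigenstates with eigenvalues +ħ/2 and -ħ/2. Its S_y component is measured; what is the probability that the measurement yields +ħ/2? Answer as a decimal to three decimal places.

0.155

|+y⟩ = (|↑⟩ + i|↓⟩)/√2, so ⟨+y|ψ⟩ = (-3i) / (√2·√29).
P = |-3i|² / 58 = 9/58.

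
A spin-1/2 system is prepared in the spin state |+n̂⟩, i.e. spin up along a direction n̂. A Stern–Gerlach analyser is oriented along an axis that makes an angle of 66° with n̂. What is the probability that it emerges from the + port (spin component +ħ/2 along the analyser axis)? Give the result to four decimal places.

For spin-½, the probability of finding spin-up along an axis at angle θ to the initial spin direction is cos²(θ/2); spin-down is sin²(θ/2).
θ = 66°, so P = cos²(33°) ≈ 0.7034.

0.7034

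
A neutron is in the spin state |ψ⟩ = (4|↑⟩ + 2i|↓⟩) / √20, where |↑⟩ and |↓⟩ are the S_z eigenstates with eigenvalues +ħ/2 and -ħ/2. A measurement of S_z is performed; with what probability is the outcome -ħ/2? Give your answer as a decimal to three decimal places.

0.200

The -ħ/2 outcome corresponds to |↓⟩. Its amplitude in |ψ⟩ is 2i/√20.
P = |2i|² / 20 = 4/20.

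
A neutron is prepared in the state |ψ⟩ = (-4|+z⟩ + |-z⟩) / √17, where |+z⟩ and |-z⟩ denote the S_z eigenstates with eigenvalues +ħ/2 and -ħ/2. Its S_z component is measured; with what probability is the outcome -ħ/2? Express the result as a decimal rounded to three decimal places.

0.059

The -ħ/2 outcome corresponds to |-z⟩. Its amplitude in |ψ⟩ is 1/√17.
P = |1|² / 17 = 1/17.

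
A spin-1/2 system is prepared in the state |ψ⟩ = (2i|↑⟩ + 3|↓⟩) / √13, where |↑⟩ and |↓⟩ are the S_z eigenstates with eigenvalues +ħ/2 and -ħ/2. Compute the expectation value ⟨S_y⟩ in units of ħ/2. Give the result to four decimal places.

⟨σ_y⟩ = 2 Im(a* b)/(|a|²+|b|²) with a = 2i, b = 3.
a* b = -6i, so ⟨σ_y⟩ = -12/13.
⟨S_y⟩ = (ħ/2)·⟨σ_y⟩.

-0.9231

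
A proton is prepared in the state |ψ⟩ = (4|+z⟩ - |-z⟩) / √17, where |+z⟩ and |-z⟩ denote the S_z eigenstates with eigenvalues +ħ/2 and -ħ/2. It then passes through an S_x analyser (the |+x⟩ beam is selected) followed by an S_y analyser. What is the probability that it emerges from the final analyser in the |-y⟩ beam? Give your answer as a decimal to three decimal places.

First analyser (S_x): P(|+x⟩) = |⟨+x|ψ⟩|² = 9/34.
After stage 1 the state is |+x⟩; P(|-y⟩) = |⟨-y|+x⟩|² = 1/2.
Joint probability = 9/34 × 1/2 = 0.132.

0.132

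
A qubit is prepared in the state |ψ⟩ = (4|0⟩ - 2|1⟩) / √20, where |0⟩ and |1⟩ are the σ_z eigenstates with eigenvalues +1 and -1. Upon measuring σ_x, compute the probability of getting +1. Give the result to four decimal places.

0.1000

|+x⟩ = (|0⟩ + |1⟩)/√2, so ⟨+x|ψ⟩ = (2) / (√2·√20).
P = |2|² / 40 = 4/40.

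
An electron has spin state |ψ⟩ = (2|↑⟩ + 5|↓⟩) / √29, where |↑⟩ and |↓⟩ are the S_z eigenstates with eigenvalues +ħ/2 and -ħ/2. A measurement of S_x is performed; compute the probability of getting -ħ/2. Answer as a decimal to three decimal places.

|-x⟩ = (|↑⟩ - |↓⟩)/√2, so ⟨-x|ψ⟩ = (-3) / (√2·√29).
P = |-3|² / 58 = 9/58.

0.155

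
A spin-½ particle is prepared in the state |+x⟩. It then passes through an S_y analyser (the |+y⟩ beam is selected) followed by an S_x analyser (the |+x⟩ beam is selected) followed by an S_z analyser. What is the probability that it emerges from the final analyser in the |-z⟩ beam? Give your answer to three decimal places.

First analyser (S_y): from |+x⟩, P(|+y⟩) = 1/2.
After stage 1 the state is |+y⟩; P(|+x⟩) = |⟨+x|+y⟩|² = 1/2.
After stage 2 the state is |+x⟩; P(|-z⟩) = |⟨-z|+x⟩|² = 1/2.
Joint probability = 1/2 × 1/2 × 1/2 = 0.125.

0.125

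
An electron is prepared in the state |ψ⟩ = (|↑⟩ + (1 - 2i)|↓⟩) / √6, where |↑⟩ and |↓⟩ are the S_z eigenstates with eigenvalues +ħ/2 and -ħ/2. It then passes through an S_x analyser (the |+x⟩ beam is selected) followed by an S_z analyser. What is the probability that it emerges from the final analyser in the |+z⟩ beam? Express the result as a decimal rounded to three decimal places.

First analyser (S_x): P(|+x⟩) = |⟨+x|ψ⟩|² = 8/12.
After stage 1 the state is |+x⟩; P(|+z⟩) = |⟨+z|+x⟩|² = 1/2.
Joint probability = 8/12 × 1/2 = 0.333.

0.333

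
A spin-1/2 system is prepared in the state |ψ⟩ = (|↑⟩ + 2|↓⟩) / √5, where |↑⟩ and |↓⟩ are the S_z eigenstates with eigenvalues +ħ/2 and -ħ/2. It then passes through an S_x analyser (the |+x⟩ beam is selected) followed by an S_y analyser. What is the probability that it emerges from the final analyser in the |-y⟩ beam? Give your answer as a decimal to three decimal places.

0.450

First analyser (S_x): P(|+x⟩) = |⟨+x|ψ⟩|² = 9/10.
After stage 1 the state is |+x⟩; P(|-y⟩) = |⟨-y|+x⟩|² = 1/2.
Joint probability = 9/10 × 1/2 = 0.450.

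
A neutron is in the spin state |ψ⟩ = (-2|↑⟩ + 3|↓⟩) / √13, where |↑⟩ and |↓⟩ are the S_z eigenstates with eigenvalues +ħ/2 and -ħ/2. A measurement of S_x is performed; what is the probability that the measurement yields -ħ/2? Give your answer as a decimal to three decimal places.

0.962

|-x⟩ = (|↑⟩ - |↓⟩)/√2, so ⟨-x|ψ⟩ = (-5) / (√2·√13).
P = |-5|² / 26 = 25/26.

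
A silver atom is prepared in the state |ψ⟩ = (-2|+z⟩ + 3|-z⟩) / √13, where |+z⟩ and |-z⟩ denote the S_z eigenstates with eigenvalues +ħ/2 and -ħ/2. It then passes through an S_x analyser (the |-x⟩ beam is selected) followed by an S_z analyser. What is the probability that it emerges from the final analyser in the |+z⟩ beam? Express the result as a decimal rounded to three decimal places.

0.481

First analyser (S_x): P(|-x⟩) = |⟨-x|ψ⟩|² = 25/26.
After stage 1 the state is |-x⟩; P(|+z⟩) = |⟨+z|-x⟩|² = 1/2.
Joint probability = 25/26 × 1/2 = 0.481.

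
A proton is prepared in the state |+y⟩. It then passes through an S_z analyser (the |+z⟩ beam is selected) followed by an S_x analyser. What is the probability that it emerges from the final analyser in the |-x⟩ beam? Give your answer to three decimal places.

First analyser (S_z): from |+y⟩, P(|+z⟩) = 1/2.
After stage 1 the state is |+z⟩; P(|-x⟩) = |⟨-x|+z⟩|² = 1/2.
Joint probability = 1/2 × 1/2 = 0.250.

0.250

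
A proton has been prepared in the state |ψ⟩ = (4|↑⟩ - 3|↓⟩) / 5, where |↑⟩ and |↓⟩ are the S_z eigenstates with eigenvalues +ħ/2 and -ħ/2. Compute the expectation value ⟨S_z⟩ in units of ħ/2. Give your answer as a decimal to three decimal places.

0.280

⟨σ_z⟩ = |a|² - |b|² divided by |a|²+|b|², with a, b the |↑⟩, |↓⟩ amplitudes.
= (16 - 9)/25 = 7/25.
⟨S_z⟩ = (ħ/2)·⟨σ_z⟩.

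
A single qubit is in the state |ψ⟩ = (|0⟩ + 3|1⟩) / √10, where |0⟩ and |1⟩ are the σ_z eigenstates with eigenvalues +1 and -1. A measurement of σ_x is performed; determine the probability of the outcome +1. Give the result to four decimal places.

|+x⟩ = (|0⟩ + |1⟩)/√2, so ⟨+x|ψ⟩ = (4) / (√2·√10).
P = |4|² / 20 = 16/20.

0.8000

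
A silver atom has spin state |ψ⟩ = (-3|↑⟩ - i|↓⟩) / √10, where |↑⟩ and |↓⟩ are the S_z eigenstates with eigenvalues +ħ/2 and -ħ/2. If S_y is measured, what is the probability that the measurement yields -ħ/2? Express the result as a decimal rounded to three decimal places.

|-y⟩ = (|↑⟩ - i|↓⟩)/√2, so ⟨-y|ψ⟩ = (-2) / (√2·√10).
P = |-2|² / 20 = 4/20.

0.200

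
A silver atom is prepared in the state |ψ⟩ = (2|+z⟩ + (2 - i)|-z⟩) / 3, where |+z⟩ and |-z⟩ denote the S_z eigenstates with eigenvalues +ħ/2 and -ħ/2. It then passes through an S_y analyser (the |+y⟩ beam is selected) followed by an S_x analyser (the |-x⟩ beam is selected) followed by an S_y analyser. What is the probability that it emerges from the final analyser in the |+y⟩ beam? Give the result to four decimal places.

0.0694

First analyser (S_y): P(|+y⟩) = |⟨+y|ψ⟩|² = 5/18.
After stage 1 the state is |+y⟩; P(|-x⟩) = |⟨-x|+y⟩|² = 1/2.
After stage 2 the state is |-x⟩; P(|+y⟩) = |⟨+y|-x⟩|² = 1/2.
Joint probability = 5/18 × 1/2 × 1/2 = 0.0694.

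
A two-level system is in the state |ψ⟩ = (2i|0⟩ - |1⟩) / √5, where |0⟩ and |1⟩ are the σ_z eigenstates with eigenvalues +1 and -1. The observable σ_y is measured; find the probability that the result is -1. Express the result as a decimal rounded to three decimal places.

0.100

|-y⟩ = (|0⟩ - i|1⟩)/√2, so ⟨-y|ψ⟩ = (i) / (√2·√5).
P = |i|² / 10 = 1/10.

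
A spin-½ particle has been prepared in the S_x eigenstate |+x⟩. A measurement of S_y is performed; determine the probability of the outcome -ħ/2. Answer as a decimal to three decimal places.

In the S_z basis, |+x⟩ = (|↑⟩ + |↓⟩)/√2 and |-y⟩ = (|↑⟩ - i|↓⟩)/√2.
|⟨-y|+x⟩|² = 1/2.

0.500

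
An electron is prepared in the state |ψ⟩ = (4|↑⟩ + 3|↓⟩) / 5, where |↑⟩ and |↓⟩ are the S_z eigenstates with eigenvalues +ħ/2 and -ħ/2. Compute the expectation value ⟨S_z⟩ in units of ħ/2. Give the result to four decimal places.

⟨σ_z⟩ = |a|² - |b|² divided by |a|²+|b|², with a, b the |↑⟩, |↓⟩ amplitudes.
= (16 - 9)/25 = 7/25.
⟨S_z⟩ = (ħ/2)·⟨σ_z⟩.

0.2800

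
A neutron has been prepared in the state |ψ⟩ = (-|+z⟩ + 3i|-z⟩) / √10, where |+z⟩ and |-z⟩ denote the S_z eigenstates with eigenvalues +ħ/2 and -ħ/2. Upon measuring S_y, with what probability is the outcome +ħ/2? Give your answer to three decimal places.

|+y⟩ = (|+z⟩ + i|-z⟩)/√2, so ⟨+y|ψ⟩ = (2) / (√2·√10).
P = |2|² / 20 = 4/20.

0.200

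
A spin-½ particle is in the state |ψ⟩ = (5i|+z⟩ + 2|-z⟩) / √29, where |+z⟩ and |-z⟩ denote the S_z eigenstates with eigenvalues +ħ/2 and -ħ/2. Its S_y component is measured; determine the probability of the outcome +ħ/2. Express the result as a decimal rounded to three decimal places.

0.155

|+y⟩ = (|+z⟩ + i|-z⟩)/√2, so ⟨+y|ψ⟩ = (3i) / (√2·√29).
P = |3i|² / 58 = 9/58.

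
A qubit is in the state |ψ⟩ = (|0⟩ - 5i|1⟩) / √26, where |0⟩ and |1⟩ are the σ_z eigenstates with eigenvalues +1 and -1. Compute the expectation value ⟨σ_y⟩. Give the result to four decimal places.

⟨σ_y⟩ = 2 Im(a* b)/(|a|²+|b|²) with a = 1, b = -5i.
a* b = -5i, so ⟨σ_y⟩ = -10/26.

-0.3846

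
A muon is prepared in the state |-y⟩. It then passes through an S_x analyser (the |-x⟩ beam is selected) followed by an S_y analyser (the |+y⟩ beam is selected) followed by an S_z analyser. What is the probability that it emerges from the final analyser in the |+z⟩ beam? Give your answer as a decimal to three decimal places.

0.125

First analyser (S_x): from |-y⟩, P(|-x⟩) = 1/2.
After stage 1 the state is |-x⟩; P(|+y⟩) = |⟨+y|-x⟩|² = 1/2.
After stage 2 the state is |+y⟩; P(|+z⟩) = |⟨+z|+y⟩|² = 1/2.
Joint probability = 1/2 × 1/2 × 1/2 = 0.125.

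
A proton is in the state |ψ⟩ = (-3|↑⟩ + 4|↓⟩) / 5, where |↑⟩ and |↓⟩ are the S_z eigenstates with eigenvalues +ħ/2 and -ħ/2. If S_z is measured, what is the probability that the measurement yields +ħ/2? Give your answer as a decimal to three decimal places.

The +ħ/2 outcome corresponds to |↑⟩. Its amplitude in |ψ⟩ is -3/5.
P = |-3|² / 25 = 9/25.

0.360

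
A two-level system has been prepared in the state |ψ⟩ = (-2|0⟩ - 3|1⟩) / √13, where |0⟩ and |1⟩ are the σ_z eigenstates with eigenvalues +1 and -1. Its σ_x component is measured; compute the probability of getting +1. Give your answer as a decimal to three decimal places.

|+x⟩ = (|0⟩ + |1⟩)/√2, so ⟨+x|ψ⟩ = (-5) / (√2·√13).
P = |-5|² / 26 = 25/26.

0.962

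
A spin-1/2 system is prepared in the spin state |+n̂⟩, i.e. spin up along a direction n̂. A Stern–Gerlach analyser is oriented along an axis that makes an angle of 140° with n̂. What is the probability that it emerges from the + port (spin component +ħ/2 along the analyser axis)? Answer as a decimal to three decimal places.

For spin-½, the probability of finding spin-up along an axis at angle θ to the initial spin direction is cos²(θ/2); spin-down is sin²(θ/2).
θ = 140°, so P = cos²(70°) ≈ 0.117.

0.117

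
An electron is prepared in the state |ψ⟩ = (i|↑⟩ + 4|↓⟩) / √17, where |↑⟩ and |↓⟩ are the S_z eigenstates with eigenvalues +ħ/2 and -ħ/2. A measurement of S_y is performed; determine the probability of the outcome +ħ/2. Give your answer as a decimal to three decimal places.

|+y⟩ = (|↑⟩ + i|↓⟩)/√2, so ⟨+y|ψ⟩ = (-3i) / (√2·√17).
P = |-3i|² / 34 = 9/34.

0.265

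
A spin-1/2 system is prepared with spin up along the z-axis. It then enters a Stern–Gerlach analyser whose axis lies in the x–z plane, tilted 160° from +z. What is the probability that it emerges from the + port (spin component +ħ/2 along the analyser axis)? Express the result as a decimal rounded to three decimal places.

0.030

For spin-½, the probability of finding spin-up along an axis at angle θ to the initial spin direction is cos²(θ/2); spin-down is sin²(θ/2).
θ = 160°, so P = cos²(80°) ≈ 0.030.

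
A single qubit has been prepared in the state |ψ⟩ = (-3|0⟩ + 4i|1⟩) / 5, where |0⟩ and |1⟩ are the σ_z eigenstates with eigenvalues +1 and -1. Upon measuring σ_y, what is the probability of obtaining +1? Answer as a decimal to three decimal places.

0.020

|+y⟩ = (|0⟩ + i|1⟩)/√2, so ⟨+y|ψ⟩ = (1) / (√2·5).
P = |1|² / 50 = 1/50.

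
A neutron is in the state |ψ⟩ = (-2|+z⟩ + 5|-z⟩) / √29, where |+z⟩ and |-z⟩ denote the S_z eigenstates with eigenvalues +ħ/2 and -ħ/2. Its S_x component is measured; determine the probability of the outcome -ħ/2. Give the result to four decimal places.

0.8448

|-x⟩ = (|+z⟩ - |-z⟩)/√2, so ⟨-x|ψ⟩ = (-7) / (√2·√29).
P = |-7|² / 58 = 49/58.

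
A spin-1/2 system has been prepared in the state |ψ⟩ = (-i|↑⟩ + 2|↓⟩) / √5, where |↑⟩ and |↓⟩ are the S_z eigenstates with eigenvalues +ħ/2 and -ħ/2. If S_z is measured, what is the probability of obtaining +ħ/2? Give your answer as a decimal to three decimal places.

0.200

The +ħ/2 outcome corresponds to |↑⟩. Its amplitude in |ψ⟩ is -i/√5.
P = |-i|² / 5 = 1/5.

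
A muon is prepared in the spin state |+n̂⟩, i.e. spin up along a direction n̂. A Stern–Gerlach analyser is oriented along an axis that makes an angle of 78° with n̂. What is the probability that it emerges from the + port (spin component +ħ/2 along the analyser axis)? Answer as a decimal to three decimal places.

0.604

For spin-½, the probability of finding spin-up along an axis at angle θ to the initial spin direction is cos²(θ/2); spin-down is sin²(θ/2).
θ = 78°, so P = cos²(39°) ≈ 0.604.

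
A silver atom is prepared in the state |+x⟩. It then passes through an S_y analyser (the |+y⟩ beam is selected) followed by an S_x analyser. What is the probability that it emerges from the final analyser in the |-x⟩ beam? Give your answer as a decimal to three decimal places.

0.250

First analyser (S_y): from |+x⟩, P(|+y⟩) = 1/2.
After stage 1 the state is |+y⟩; P(|-x⟩) = |⟨-x|+y⟩|² = 1/2.
Joint probability = 1/2 × 1/2 = 0.250.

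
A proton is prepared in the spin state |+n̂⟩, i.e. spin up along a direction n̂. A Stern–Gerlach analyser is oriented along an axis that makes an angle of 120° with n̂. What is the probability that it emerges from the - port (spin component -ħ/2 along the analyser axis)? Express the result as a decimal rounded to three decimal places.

For spin-½, the probability of finding spin-up along an axis at angle θ to the initial spin direction is cos²(θ/2); spin-down is sin²(θ/2).
θ = 120°, so P = sin²(60°) ≈ 0.750.

0.750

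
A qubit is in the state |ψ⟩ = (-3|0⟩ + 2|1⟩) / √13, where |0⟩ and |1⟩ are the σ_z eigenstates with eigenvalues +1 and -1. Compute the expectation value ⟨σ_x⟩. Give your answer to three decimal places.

⟨σ_x⟩ = 2 Re(a* b)/(|a|²+|b|²) with a = -3, b = 2.
a* b = -6, so ⟨σ_x⟩ = -12/13.

-0.923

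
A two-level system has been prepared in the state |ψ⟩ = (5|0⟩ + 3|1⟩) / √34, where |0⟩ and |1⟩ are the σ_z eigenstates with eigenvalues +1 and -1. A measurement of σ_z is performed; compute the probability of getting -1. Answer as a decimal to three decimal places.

0.265

The -1 outcome corresponds to |1⟩. Its amplitude in |ψ⟩ is 3/√34.
P = |3|² / 34 = 9/34.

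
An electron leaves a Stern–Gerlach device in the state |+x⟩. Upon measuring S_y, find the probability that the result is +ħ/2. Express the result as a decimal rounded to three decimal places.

0.500

In the S_z basis, |+x⟩ = (|+z⟩ + |-z⟩)/√2 and |+y⟩ = (|+z⟩ + i|-z⟩)/√2.
|⟨+y|+x⟩|² = 1/2.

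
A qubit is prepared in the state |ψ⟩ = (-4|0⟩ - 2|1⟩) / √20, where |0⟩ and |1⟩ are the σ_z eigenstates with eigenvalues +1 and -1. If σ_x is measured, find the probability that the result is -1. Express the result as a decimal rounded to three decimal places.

0.100

|-x⟩ = (|0⟩ - |1⟩)/√2, so ⟨-x|ψ⟩ = (-2) / (√2·√20).
P = |-2|² / 40 = 4/40.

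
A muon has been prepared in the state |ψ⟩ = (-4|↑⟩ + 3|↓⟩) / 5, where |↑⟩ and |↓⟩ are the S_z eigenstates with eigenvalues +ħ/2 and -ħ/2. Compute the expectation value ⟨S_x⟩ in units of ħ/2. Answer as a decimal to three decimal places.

⟨σ_x⟩ = 2 Re(a* b)/(|a|²+|b|²) with a = -4, b = 3.
a* b = -12, so ⟨σ_x⟩ = -24/25.
⟨S_x⟩ = (ħ/2)·⟨σ_x⟩.

-0.960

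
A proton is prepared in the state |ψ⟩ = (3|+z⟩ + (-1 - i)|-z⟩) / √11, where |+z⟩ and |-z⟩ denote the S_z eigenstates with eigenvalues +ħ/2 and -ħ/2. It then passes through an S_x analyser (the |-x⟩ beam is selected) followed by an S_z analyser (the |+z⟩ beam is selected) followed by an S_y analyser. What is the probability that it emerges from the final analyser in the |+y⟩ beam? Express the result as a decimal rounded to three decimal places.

0.193

First analyser (S_x): P(|-x⟩) = |⟨-x|ψ⟩|² = 17/22.
After stage 1 the state is |-x⟩; P(|+z⟩) = |⟨+z|-x⟩|² = 1/2.
After stage 2 the state is |+z⟩; P(|+y⟩) = |⟨+y|+z⟩|² = 1/2.
Joint probability = 17/22 × 1/2 × 1/2 = 0.193.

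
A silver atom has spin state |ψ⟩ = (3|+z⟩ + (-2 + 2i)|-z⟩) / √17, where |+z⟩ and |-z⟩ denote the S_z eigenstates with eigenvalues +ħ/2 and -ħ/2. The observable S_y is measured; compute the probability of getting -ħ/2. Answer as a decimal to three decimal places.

|-y⟩ = (|+z⟩ - i|-z⟩)/√2, so ⟨-y|ψ⟩ = (1 - 2i) / (√2·√17).
P = |1 - 2i|² / 34 = 5/34.

0.147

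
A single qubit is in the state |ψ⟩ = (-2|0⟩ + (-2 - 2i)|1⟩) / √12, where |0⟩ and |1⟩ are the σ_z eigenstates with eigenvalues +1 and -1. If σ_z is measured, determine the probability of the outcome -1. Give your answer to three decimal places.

0.667

The -1 outcome corresponds to |1⟩. Its amplitude in |ψ⟩ is (-2 - 2i)/√12.
P = |-2 - 2i|² / 12 = 8/12.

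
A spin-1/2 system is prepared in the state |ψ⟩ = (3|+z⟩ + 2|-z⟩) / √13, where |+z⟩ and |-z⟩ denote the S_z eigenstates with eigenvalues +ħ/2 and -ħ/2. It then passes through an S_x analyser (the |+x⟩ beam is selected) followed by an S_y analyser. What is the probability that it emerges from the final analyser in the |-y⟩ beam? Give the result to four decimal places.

0.4808

First analyser (S_x): P(|+x⟩) = |⟨+x|ψ⟩|² = 25/26.
After stage 1 the state is |+x⟩; P(|-y⟩) = |⟨-y|+x⟩|² = 1/2.
Joint probability = 25/26 × 1/2 = 0.4808.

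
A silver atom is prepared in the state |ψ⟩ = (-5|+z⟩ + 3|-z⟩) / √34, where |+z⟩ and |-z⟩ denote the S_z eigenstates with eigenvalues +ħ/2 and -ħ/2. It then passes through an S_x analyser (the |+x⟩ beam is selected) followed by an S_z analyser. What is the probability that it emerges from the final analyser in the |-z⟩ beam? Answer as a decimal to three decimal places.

0.029

First analyser (S_x): P(|+x⟩) = |⟨+x|ψ⟩|² = 4/68.
After stage 1 the state is |+x⟩; P(|-z⟩) = |⟨-z|+x⟩|² = 1/2.
Joint probability = 4/68 × 1/2 = 0.029.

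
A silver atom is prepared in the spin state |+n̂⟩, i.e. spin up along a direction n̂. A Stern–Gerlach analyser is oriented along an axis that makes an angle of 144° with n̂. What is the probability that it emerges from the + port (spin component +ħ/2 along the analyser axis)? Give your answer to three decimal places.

For spin-½, the probability of finding spin-up along an axis at angle θ to the initial spin direction is cos²(θ/2); spin-down is sin²(θ/2).
θ = 144°, so P = cos²(72°) ≈ 0.095.

0.095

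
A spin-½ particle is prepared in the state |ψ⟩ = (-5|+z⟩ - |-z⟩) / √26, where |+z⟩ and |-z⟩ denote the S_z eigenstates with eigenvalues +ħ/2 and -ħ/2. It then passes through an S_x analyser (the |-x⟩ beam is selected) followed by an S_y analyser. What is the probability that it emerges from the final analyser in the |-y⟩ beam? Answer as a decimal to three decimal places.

0.154

First analyser (S_x): P(|-x⟩) = |⟨-x|ψ⟩|² = 16/52.
After stage 1 the state is |-x⟩; P(|-y⟩) = |⟨-y|-x⟩|² = 1/2.
Joint probability = 16/52 × 1/2 = 0.154.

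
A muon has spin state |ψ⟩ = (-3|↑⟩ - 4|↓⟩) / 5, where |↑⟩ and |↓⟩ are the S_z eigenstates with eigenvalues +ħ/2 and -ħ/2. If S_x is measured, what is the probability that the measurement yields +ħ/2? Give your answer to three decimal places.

|+x⟩ = (|↑⟩ + |↓⟩)/√2, so ⟨+x|ψ⟩ = (-7) / (√2·5).
P = |-7|² / 50 = 49/50.

0.980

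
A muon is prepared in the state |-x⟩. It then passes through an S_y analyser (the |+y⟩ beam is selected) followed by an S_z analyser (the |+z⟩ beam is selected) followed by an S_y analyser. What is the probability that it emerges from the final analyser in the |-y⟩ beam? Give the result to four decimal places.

0.1250

First analyser (S_y): from |-x⟩, P(|+y⟩) = 1/2.
After stage 1 the state is |+y⟩; P(|+z⟩) = |⟨+z|+y⟩|² = 1/2.
After stage 2 the state is |+z⟩; P(|-y⟩) = |⟨-y|+z⟩|² = 1/2.
Joint probability = 1/2 × 1/2 × 1/2 = 0.1250.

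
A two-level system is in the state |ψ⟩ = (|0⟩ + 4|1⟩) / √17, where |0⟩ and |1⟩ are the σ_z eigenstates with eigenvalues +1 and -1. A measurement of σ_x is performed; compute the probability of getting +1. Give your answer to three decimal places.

|+x⟩ = (|0⟩ + |1⟩)/√2, so ⟨+x|ψ⟩ = (5) / (√2·√17).
P = |5|² / 34 = 25/34.

0.735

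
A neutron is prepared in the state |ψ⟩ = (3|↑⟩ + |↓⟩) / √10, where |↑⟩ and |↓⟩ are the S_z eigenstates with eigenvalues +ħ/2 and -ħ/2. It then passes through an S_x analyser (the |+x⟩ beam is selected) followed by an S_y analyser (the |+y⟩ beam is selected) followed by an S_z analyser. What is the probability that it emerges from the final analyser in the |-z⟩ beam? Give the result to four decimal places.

0.2000

First analyser (S_x): P(|+x⟩) = |⟨+x|ψ⟩|² = 16/20.
After stage 1 the state is |+x⟩; P(|+y⟩) = |⟨+y|+x⟩|² = 1/2.
After stage 2 the state is |+y⟩; P(|-z⟩) = |⟨-z|+y⟩|² = 1/2.
Joint probability = 16/20 × 1/2 × 1/2 = 0.2000.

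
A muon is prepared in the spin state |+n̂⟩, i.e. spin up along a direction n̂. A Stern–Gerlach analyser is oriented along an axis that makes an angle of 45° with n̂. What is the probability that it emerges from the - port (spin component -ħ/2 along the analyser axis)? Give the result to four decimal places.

0.1464

For spin-½, the probability of finding spin-up along an axis at angle θ to the initial spin direction is cos²(θ/2); spin-down is sin²(θ/2).
θ = 45°, so P = sin²(22.5°) ≈ 0.1464.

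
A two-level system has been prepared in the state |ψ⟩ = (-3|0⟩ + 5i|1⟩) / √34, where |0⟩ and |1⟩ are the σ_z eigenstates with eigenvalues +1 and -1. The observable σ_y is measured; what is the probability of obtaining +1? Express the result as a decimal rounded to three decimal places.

0.059

|+y⟩ = (|0⟩ + i|1⟩)/√2, so ⟨+y|ψ⟩ = (2) / (√2·√34).
P = |2|² / 68 = 4/68.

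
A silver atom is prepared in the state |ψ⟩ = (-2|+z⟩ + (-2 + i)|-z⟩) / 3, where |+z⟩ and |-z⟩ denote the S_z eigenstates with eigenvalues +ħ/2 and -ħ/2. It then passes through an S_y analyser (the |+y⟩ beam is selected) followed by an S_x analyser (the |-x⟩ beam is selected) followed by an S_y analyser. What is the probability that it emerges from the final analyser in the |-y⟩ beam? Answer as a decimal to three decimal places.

0.069

First analyser (S_y): P(|+y⟩) = |⟨+y|ψ⟩|² = 5/18.
After stage 1 the state is |+y⟩; P(|-x⟩) = |⟨-x|+y⟩|² = 1/2.
After stage 2 the state is |-x⟩; P(|-y⟩) = |⟨-y|-x⟩|² = 1/2.
Joint probability = 5/18 × 1/2 × 1/2 = 0.069.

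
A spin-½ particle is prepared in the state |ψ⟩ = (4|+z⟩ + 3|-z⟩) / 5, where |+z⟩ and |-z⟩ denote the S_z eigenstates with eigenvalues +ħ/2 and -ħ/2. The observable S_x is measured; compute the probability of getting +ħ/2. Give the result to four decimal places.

0.9800

|+x⟩ = (|+z⟩ + |-z⟩)/√2, so ⟨+x|ψ⟩ = (7) / (√2·5).
P = |7|² / 50 = 49/50.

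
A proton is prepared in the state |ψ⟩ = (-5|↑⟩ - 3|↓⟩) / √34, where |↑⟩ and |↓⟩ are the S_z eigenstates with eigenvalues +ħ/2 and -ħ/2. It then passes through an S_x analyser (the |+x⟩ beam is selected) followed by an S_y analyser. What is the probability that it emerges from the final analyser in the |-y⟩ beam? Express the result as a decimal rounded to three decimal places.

0.471

First analyser (S_x): P(|+x⟩) = |⟨+x|ψ⟩|² = 64/68.
After stage 1 the state is |+x⟩; P(|-y⟩) = |⟨-y|+x⟩|² = 1/2.
Joint probability = 64/68 × 1/2 = 0.471.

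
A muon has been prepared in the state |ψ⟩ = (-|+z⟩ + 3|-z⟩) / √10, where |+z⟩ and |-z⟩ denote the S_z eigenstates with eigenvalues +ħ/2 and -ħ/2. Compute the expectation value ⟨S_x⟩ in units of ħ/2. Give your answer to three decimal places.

-0.600

⟨σ_x⟩ = 2 Re(a* b)/(|a|²+|b|²) with a = -1, b = 3.
a* b = -3, so ⟨σ_x⟩ = -6/10.
⟨S_x⟩ = (ħ/2)·⟨σ_x⟩.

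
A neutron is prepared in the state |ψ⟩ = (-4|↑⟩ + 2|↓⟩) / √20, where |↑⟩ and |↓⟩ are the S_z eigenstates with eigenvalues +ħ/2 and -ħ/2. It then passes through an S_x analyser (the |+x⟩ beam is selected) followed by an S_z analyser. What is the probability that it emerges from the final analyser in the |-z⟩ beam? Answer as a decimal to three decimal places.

First analyser (S_x): P(|+x⟩) = |⟨+x|ψ⟩|² = 4/40.
After stage 1 the state is |+x⟩; P(|-z⟩) = |⟨-z|+x⟩|² = 1/2.
Joint probability = 4/40 × 1/2 = 0.050.

0.050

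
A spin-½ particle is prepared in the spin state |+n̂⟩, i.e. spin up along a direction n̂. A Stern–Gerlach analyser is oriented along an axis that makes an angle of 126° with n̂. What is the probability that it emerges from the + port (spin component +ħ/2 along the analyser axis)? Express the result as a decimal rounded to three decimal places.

For spin-½, the probability of finding spin-up along an axis at angle θ to the initial spin direction is cos²(θ/2); spin-down is sin²(θ/2).
θ = 126°, so P = cos²(63°) ≈ 0.206.

0.206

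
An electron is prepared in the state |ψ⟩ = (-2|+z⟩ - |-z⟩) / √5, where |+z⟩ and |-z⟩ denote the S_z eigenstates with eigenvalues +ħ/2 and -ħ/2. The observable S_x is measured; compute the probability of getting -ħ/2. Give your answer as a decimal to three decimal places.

0.100

|-x⟩ = (|+z⟩ - |-z⟩)/√2, so ⟨-x|ψ⟩ = (-1) / (√2·√5).
P = |-1|² / 10 = 1/10.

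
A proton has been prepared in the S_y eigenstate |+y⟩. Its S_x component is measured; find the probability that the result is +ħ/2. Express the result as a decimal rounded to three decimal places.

0.500

In the S_z basis, |+y⟩ = (|↑⟩ + i|↓⟩)/√2 and |+x⟩ = (|↑⟩ + |↓⟩)/√2.
|⟨+x|+y⟩|² = 1/2.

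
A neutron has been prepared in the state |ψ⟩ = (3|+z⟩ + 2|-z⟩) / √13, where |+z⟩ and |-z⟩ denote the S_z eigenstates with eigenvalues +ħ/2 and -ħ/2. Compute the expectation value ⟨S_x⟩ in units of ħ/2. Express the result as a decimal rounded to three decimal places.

⟨σ_x⟩ = 2 Re(a* b)/(|a|²+|b|²) with a = 3, b = 2.
a* b = 6, so ⟨σ_x⟩ = 12/13.
⟨S_x⟩ = (ħ/2)·⟨σ_x⟩.

0.923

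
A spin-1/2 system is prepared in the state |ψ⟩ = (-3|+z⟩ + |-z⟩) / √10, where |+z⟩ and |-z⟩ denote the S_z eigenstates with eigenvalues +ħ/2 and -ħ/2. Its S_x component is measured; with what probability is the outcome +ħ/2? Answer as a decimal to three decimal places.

0.200

|+x⟩ = (|+z⟩ + |-z⟩)/√2, so ⟨+x|ψ⟩ = (-2) / (√2·√10).
P = |-2|² / 20 = 4/20.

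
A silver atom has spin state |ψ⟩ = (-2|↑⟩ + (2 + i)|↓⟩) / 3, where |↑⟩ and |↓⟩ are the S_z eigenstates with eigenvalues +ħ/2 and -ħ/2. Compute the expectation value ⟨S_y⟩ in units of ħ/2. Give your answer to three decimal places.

⟨σ_y⟩ = 2 Im(a* b)/(|a|²+|b|²) with a = -2, b = (2 + i).
a* b = (-4 - 2i), so ⟨σ_y⟩ = -4/9.
⟨S_y⟩ = (ħ/2)·⟨σ_y⟩.

-0.444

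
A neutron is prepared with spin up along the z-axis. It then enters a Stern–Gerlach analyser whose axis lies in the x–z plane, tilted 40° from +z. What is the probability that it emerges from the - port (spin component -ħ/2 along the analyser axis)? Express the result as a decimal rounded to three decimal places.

0.117

For spin-½, the probability of finding spin-up along an axis at angle θ to the initial spin direction is cos²(θ/2); spin-down is sin²(θ/2).
θ = 40°, so P = sin²(20°) ≈ 0.117.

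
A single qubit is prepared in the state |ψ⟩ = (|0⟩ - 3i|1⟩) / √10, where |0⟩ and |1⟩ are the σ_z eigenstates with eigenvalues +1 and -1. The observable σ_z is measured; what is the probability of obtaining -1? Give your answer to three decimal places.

0.900

The -1 outcome corresponds to |1⟩. Its amplitude in |ψ⟩ is -3i/√10.
P = |-3i|² / 10 = 9/10.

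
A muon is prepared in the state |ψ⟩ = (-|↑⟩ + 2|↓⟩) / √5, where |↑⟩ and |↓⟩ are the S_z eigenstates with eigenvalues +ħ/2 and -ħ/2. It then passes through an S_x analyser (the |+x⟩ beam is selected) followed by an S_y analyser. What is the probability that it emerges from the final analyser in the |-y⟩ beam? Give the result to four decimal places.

First analyser (S_x): P(|+x⟩) = |⟨+x|ψ⟩|² = 1/10.
After stage 1 the state is |+x⟩; P(|-y⟩) = |⟨-y|+x⟩|² = 1/2.
Joint probability = 1/10 × 1/2 = 0.0500.

0.0500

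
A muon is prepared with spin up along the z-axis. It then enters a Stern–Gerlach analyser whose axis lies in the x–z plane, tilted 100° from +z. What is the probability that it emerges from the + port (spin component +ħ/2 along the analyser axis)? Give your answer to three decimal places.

For spin-½, the probability of finding spin-up along an axis at angle θ to the initial spin direction is cos²(θ/2); spin-down is sin²(θ/2).
θ = 100°, so P = cos²(50°) ≈ 0.413.

0.413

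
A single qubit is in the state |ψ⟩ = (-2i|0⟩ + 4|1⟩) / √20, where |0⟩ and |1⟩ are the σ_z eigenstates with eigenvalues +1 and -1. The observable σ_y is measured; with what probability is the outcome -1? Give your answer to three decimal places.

0.100

|-y⟩ = (|0⟩ - i|1⟩)/√2, so ⟨-y|ψ⟩ = (2i) / (√2·√20).
P = |2i|² / 40 = 4/40.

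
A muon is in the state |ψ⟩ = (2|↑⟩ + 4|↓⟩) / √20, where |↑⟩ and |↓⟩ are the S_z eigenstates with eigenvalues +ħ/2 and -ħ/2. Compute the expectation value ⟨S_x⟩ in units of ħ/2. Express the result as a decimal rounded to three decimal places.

⟨σ_x⟩ = 2 Re(a* b)/(|a|²+|b|²) with a = 2, b = 4.
a* b = 8, so ⟨σ_x⟩ = 16/20.
⟨S_x⟩ = (ħ/2)·⟨σ_x⟩.

0.800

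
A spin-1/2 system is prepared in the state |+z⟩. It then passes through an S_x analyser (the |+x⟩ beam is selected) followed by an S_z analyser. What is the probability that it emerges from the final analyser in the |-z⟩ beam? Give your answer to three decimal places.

0.250

First analyser (S_x): from |+z⟩, P(|+x⟩) = 1/2.
After stage 1 the state is |+x⟩; P(|-z⟩) = |⟨-z|+x⟩|² = 1/2.
Joint probability = 1/2 × 1/2 = 0.250.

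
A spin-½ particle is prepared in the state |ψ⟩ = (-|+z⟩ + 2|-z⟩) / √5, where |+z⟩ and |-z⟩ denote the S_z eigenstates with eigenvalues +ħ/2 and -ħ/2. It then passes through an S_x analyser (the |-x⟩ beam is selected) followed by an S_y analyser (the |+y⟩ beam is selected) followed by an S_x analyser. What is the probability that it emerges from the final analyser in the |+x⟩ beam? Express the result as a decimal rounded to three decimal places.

0.225

First analyser (S_x): P(|-x⟩) = |⟨-x|ψ⟩|² = 9/10.
After stage 1 the state is |-x⟩; P(|+y⟩) = |⟨+y|-x⟩|² = 1/2.
After stage 2 the state is |+y⟩; P(|+x⟩) = |⟨+x|+y⟩|² = 1/2.
Joint probability = 9/10 × 1/2 × 1/2 = 0.225.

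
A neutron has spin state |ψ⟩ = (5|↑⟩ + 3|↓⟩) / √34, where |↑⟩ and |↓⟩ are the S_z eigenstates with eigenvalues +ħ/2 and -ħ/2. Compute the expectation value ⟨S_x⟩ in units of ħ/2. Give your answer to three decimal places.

0.882

⟨σ_x⟩ = 2 Re(a* b)/(|a|²+|b|²) with a = 5, b = 3.
a* b = 15, so ⟨σ_x⟩ = 30/34.
⟨S_x⟩ = (ħ/2)·⟨σ_x⟩.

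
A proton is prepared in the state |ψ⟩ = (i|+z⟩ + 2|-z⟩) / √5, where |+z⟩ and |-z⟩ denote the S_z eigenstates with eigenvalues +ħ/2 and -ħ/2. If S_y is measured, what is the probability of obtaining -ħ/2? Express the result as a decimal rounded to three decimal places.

|-y⟩ = (|+z⟩ - i|-z⟩)/√2, so ⟨-y|ψ⟩ = (3i) / (√2·√5).
P = |3i|² / 10 = 9/10.

0.900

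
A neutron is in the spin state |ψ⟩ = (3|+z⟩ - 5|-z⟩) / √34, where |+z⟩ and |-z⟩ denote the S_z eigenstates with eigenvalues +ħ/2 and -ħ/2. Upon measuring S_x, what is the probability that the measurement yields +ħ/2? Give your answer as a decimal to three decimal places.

0.059

|+x⟩ = (|+z⟩ + |-z⟩)/√2, so ⟨+x|ψ⟩ = (-2) / (√2·√34).
P = |-2|² / 68 = 4/68.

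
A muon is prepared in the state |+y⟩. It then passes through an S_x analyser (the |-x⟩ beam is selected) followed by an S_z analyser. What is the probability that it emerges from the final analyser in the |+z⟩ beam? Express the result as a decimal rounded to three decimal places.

0.250

First analyser (S_x): from |+y⟩, P(|-x⟩) = 1/2.
After stage 1 the state is |-x⟩; P(|+z⟩) = |⟨+z|-x⟩|² = 1/2.
Joint probability = 1/2 × 1/2 = 0.250.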